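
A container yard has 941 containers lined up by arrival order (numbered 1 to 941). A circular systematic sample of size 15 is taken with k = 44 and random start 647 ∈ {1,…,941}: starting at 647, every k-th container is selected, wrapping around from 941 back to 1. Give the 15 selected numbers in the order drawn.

Selection 1: 647
Selection 2: 647 + 44 = 691
Selection 3: 691 + 44 = 735
Selection 4: 735 + 44 = 779
Selection 5: 779 + 44 = 823
Selection 6: 823 + 44 = 867
Selection 7: 867 + 44 = 911
Selection 8: 911 + 44 = 955 → 955 − 941 = 14
Selection 9: 14 + 44 = 58
Selection 10: 58 + 44 = 102
Selection 11: 102 + 44 = 146
Selection 12: 146 + 44 = 190
Selection 13: 190 + 44 = 234
Selection 14: 234 + 44 = 278
Selection 15: 278 + 44 = 322

647, 691, 735, 779, 823, 867, 911, 14, 58, 102, 146, 190, 234, 278, 322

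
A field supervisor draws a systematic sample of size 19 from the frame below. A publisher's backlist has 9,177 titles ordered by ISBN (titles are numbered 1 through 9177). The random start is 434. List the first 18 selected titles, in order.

k = N/n = 9177/19 = 483
title 1: 434
title 2: 434 + 483 = 917
title 3: 917 + 483 = 1400
title 4: 1400 + 483 = 1883
title 5: 1883 + 483 = 2366
title 6: 2366 + 483 = 2849
title 7: 2849 + 483 = 3332
title 8: 3332 + 483 = 3815
title 9: 3815 + 483 = 4298
title 10: 4298 + 483 = 4781
title 11: 4781 + 483 = 5264
title 12: 5264 + 483 = 5747
title 13: 5747 + 483 = 6230
title 14: 6230 + 483 = 6713
title 15: 6713 + 483 = 7196
title 16: 7196 + 483 = 7679
title 17: 7679 + 483 = 8162
title 18: 8162 + 483 = 8645

434, 917, 1400, 1883, 2366, 2849, 3332, 3815, 4298, 4781, 5264, 5747, 6230, 6713, 7196, 7679, 8162, 8645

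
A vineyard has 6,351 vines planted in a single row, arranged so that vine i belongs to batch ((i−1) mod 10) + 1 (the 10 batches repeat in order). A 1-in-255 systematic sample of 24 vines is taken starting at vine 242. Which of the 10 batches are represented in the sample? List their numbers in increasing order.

Consecutive selections differ by k = 255, so their batch numbers differ by 255 mod 10 = 5.
gcd(255, 10) = 5, so the sample visits 10/5 = 2 distinct residues mod 10.
Start 242 is batch 2; the batches hit are 2, 7.

2, 7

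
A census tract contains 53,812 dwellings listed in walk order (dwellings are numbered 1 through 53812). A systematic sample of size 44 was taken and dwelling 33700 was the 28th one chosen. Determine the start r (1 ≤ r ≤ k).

679

k = 53812/44 = 1223
r = 33700 − (28−1)×1223 = 33700 − 33021 = 679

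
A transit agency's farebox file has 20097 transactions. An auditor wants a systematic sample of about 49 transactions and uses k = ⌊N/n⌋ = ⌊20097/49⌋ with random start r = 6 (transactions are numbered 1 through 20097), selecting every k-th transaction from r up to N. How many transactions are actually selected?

50

k = ⌊20097/49⌋ = 410
Achieved size = ⌊(20097 − 6)/410⌋ + 1 = ⌊20091/410⌋ + 1 = 49 + 1 = 50
(last selection: 6 + 49×410 = 20096 ≤ 20097; next would be 20506 > 20097)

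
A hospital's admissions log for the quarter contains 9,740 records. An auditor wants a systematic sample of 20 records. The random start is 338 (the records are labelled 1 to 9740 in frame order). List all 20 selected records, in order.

k = N/n = 9740/20 = 487
record 1: 338
record 2: 338 + 487 = 825
record 3: 825 + 487 = 1312
record 4: 1312 + 487 = 1799
record 5: 1799 + 487 = 2286
record 6: 2286 + 487 = 2773
record 7: 2773 + 487 = 3260
record 8: 3260 + 487 = 3747
record 9: 3747 + 487 = 4234
record 10: 4234 + 487 = 4721
record 11: 4721 + 487 = 5208
record 12: 5208 + 487 = 5695
record 13: 5695 + 487 = 6182
record 14: 6182 + 487 = 6669
record 15: 6669 + 487 = 7156
record 16: 7156 + 487 = 7643
record 17: 7643 + 487 = 8130
record 18: 8130 + 487 = 8617
record 19: 8617 + 487 = 9104
record 20: 9104 + 487 = 9591

338, 825, 1312, 1799, 2286, 2773, 3260, 3747, 4234, 4721, 5208, 5695, 6182, 6669, 7156, 7643, 8130, 8617, 9104, 9591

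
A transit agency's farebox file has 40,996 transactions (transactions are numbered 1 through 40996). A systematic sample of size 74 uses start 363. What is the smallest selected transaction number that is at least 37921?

38035

k = 40996/74 = 554
Steps past start: ⌈(37921 − 363)/554⌉ = ⌈37558/554⌉ = 68
Selected transaction: 363 + 68×554 = 38035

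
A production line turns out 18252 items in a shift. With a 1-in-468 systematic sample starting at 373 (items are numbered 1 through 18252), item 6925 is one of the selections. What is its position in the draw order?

15

k = 468
position = (6925 − 373)/468 + 1 = 6552/468 + 1 = 14 + 1 = 15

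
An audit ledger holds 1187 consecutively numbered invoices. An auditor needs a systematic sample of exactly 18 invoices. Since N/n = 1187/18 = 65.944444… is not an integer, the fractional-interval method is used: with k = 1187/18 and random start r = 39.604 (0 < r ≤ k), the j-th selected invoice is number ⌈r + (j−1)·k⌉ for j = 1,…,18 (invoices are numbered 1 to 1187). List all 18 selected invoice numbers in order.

40, 106, 172, 238, 304, 370, 436, 502, 568, 634, 700, 765, 831, 897, 963, 1029, 1095, 1161

j=1: r + 0k = 39.604 → ⌈·⌉ = 40
j=2: r + 1k = 105.548444… → ⌈·⌉ = 106
j=3: r + 2k = 171.492888… → ⌈·⌉ = 172
j=4: r + 3k = 237.437333… → ⌈·⌉ = 238
j=5: r + 4k = 303.381777… → ⌈·⌉ = 304
j=6: r + 5k = 369.326222… → ⌈·⌉ = 370
j=7: r + 6k = 435.270666… → ⌈·⌉ = 436
j=8: r + 7k = 501.215111… → ⌈·⌉ = 502
j=9: r + 8k = 567.159555… → ⌈·⌉ = 568
j=10: r + 9k = 633.104 → ⌈·⌉ = 634
j=11: r + 10k = 699.048444… → ⌈·⌉ = 700
j=12: r + 11k = 764.992888… → ⌈·⌉ = 765
j=13: r + 12k = 830.937333… → ⌈·⌉ = 831
j=14: r + 13k = 896.881777… → ⌈·⌉ = 897
j=15: r + 14k = 962.826222… → ⌈·⌉ = 963
j=16: r + 15k = 1028.770666… → ⌈·⌉ = 1029
j=17: r + 16k = 1094.715111… → ⌈·⌉ = 1095
j=18: r + 17k = 1160.659555… → ⌈·⌉ = 1161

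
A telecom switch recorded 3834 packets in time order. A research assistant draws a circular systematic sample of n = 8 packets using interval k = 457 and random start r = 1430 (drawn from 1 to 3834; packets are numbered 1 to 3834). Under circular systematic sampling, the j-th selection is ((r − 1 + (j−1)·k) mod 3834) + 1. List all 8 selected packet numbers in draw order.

Selection 1: 1430
Selection 2: 1430 + 457 = 1887
Selection 3: 1887 + 457 = 2344
Selection 4: 2344 + 457 = 2801
Selection 5: 2801 + 457 = 3258
Selection 6: 3258 + 457 = 3715
Selection 7: 3715 + 457 = 4172 → 4172 − 3834 = 338
Selection 8: 338 + 457 = 795

1430, 1887, 2344, 2801, 3258, 3715, 338, 795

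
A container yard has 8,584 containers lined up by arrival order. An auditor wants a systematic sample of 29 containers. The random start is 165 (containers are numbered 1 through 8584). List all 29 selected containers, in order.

k = N/n = 8584/29 = 296
container 1: 165
container 2: 165 + 296 = 461
container 3: 461 + 296 = 757
container 4: 757 + 296 = 1053
container 5: 1053 + 296 = 1349
container 6: 1349 + 296 = 1645
container 7: 1645 + 296 = 1941
container 8: 1941 + 296 = 2237
container 9: 2237 + 296 = 2533
container 10: 2533 + 296 = 2829
container 11: 2829 + 296 = 3125
container 12: 3125 + 296 = 3421
container 13: 3421 + 296 = 3717
container 14: 3717 + 296 = 4013
container 15: 4013 + 296 = 4309
container 16: 4309 + 296 = 4605
container 17: 4605 + 296 = 4901
container 18: 4901 + 296 = 5197
container 19: 5197 + 296 = 5493
container 20: 5493 + 296 = 5789
container 21: 5789 + 296 = 6085
container 22: 6085 + 296 = 6381
container 23: 6381 + 296 = 6677
container 24: 6677 + 296 = 6973
container 25: 6973 + 296 = 7269
container 26: 7269 + 296 = 7565
container 27: 7565 + 296 = 7861
container 28: 7861 + 296 = 8157
container 29: 8157 + 296 = 8453

165, 461, 757, 1053, 1349, 1645, 1941, 2237, 2533, 2829, 3125, 3421, 3717, 4013, 4309, 4605, 4901, 5197, 5493, 5789, 6085, 6381, 6677, 6973, 7269, 7565, 7861, 8157, 8453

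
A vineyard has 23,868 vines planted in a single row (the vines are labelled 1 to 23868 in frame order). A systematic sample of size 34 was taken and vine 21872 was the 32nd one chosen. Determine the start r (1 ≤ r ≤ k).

k = 23868/34 = 702
r = 21872 − (32−1)×702 = 21872 − 21762 = 110

110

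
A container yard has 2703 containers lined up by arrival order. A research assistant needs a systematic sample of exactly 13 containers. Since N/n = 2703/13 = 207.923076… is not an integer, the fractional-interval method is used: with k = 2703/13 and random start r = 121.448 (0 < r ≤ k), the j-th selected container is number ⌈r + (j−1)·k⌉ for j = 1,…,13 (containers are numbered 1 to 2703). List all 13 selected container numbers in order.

122, 330, 538, 746, 954, 1162, 1369, 1577, 1785, 1993, 2201, 2409, 2617

j=1: r + 0k = 121.448 → ⌈·⌉ = 122
j=2: r + 1k = 329.371076… → ⌈·⌉ = 330
j=3: r + 2k = 537.294153… → ⌈·⌉ = 538
j=4: r + 3k = 745.217230… → ⌈·⌉ = 746
j=5: r + 4k = 953.140307… → ⌈·⌉ = 954
j=6: r + 5k = 1161.063384… → ⌈·⌉ = 1162
j=7: r + 6k = 1368.986461… → ⌈·⌉ = 1369
j=8: r + 7k = 1576.909538… → ⌈·⌉ = 1577
j=9: r + 8k = 1784.832615… → ⌈·⌉ = 1785
j=10: r + 9k = 1992.755692… → ⌈·⌉ = 1993
j=11: r + 10k = 2200.678769… → ⌈·⌉ = 2201
j=12: r + 11k = 2408.601846… → ⌈·⌉ = 2409
j=13: r + 12k = 2616.524923… → ⌈·⌉ = 2617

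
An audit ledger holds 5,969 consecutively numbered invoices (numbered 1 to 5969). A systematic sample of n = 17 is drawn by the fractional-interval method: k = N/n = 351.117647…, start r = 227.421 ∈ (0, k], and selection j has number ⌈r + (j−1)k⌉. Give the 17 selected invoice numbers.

228, 579, 930, 1281, 1632, 1984, 2335, 2686, 3037, 3388, 3739, 4090, 4441, 4792, 5144, 5495, 5846

j=1: r + 0k = 227.421 → ⌈·⌉ = 228
j=2: r + 1k = 578.538647… → ⌈·⌉ = 579
j=3: r + 2k = 929.656294… → ⌈·⌉ = 930
j=4: r + 3k = 1280.773941… → ⌈·⌉ = 1281
j=5: r + 4k = 1631.891588… → ⌈·⌉ = 1632
j=6: r + 5k = 1983.009235… → ⌈·⌉ = 1984
j=7: r + 6k = 2334.126882… → ⌈·⌉ = 2335
j=8: r + 7k = 2685.244529… → ⌈·⌉ = 2686
j=9: r + 8k = 3036.362176… → ⌈·⌉ = 3037
j=10: r + 9k = 3387.479823… → ⌈·⌉ = 3388
j=11: r + 10k = 3738.597470… → ⌈·⌉ = 3739
j=12: r + 11k = 4089.715117… → ⌈·⌉ = 4090
j=13: r + 12k = 4440.832764… → ⌈·⌉ = 4441
j=14: r + 13k = 4791.950411… → ⌈·⌉ = 4792
j=15: r + 14k = 5143.068058… → ⌈·⌉ = 5144
j=16: r + 15k = 5494.185705… → ⌈·⌉ = 5495
j=17: r + 16k = 5845.303352… → ⌈·⌉ = 5846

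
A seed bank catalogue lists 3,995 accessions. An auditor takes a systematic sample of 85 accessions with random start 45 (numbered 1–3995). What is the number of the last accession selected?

3993

k = 3995/85 = 47
85th selection = r + (85−1)·k = 45 + 84×47 = 45 + 3948 = 3993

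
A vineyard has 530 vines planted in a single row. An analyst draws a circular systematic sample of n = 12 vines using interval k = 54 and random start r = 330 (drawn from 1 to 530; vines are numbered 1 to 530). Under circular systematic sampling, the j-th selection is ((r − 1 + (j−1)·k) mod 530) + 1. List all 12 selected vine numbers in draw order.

Selection 1: 330
Selection 2: 330 + 54 = 384
Selection 3: 384 + 54 = 438
Selection 4: 438 + 54 = 492
Selection 5: 492 + 54 = 546 → 546 − 530 = 16
Selection 6: 16 + 54 = 70
Selection 7: 70 + 54 = 124
Selection 8: 124 + 54 = 178
Selection 9: 178 + 54 = 232
Selection 10: 232 + 54 = 286
Selection 11: 286 + 54 = 340
Selection 12: 340 + 54 = 394

330, 384, 438, 492, 16, 70, 124, 178, 232, 286, 340, 394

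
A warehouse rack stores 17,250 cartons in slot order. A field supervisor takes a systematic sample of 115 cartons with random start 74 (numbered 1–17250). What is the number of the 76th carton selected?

k = 17250/115 = 150
76th selection = r + (76−1)·k = 74 + 75×150 = 74 + 11250 = 11324

11324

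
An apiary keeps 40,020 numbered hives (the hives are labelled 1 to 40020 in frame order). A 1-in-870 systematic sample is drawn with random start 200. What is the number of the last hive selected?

39350

k = 870
46th selection = r + (46−1)·k = 200 + 45×870 = 200 + 39150 = 39350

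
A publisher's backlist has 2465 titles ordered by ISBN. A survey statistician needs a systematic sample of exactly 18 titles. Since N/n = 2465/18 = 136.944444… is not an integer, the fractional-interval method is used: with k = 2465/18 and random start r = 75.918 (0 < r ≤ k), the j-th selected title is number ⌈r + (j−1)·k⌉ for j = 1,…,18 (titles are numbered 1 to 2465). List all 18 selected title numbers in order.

76, 213, 350, 487, 624, 761, 898, 1035, 1172, 1309, 1446, 1583, 1720, 1857, 1994, 2131, 2268, 2404

j=1: r + 0k = 75.918 → ⌈·⌉ = 76
j=2: r + 1k = 212.862444… → ⌈·⌉ = 213
j=3: r + 2k = 349.806888… → ⌈·⌉ = 350
j=4: r + 3k = 486.751333… → ⌈·⌉ = 487
j=5: r + 4k = 623.695777… → ⌈·⌉ = 624
j=6: r + 5k = 760.640222… → ⌈·⌉ = 761
j=7: r + 6k = 897.584666… → ⌈·⌉ = 898
j=8: r + 7k = 1034.529111… → ⌈·⌉ = 1035
j=9: r + 8k = 1171.473555… → ⌈·⌉ = 1172
j=10: r + 9k = 1308.418 → ⌈·⌉ = 1309
j=11: r + 10k = 1445.362444… → ⌈·⌉ = 1446
j=12: r + 11k = 1582.306888… → ⌈·⌉ = 1583
j=13: r + 12k = 1719.251333… → ⌈·⌉ = 1720
j=14: r + 13k = 1856.195777… → ⌈·⌉ = 1857
j=15: r + 14k = 1993.140222… → ⌈·⌉ = 1994
j=16: r + 15k = 2130.084666… → ⌈·⌉ = 2131
j=17: r + 16k = 2267.029111… → ⌈·⌉ = 2268
j=18: r + 17k = 2403.973555… → ⌈·⌉ = 2404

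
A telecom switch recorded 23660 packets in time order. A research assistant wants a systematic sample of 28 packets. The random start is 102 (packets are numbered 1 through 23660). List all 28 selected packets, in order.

102, 947, 1792, 2637, 3482, 4327, 5172, 6017, 6862, 7707, 8552, 9397, 10242, 11087, 11932, 12777, 13622, 14467, 15312, 16157, 17002, 17847, 18692, 19537, 20382, 21227, 22072, 22917

k = N/n = 23660/28 = 845
packet 1: 102
packet 2: 102 + 845 = 947
packet 3: 947 + 845 = 1792
packet 4: 1792 + 845 = 2637
packet 5: 2637 + 845 = 3482
packet 6: 3482 + 845 = 4327
packet 7: 4327 + 845 = 5172
packet 8: 5172 + 845 = 6017
packet 9: 6017 + 845 = 6862
packet 10: 6862 + 845 = 7707
packet 11: 7707 + 845 = 8552
packet 12: 8552 + 845 = 9397
packet 13: 9397 + 845 = 10242
packet 14: 10242 + 845 = 11087
packet 15: 11087 + 845 = 11932
packet 16: 11932 + 845 = 12777
packet 17: 12777 + 845 = 13622
packet 18: 13622 + 845 = 14467
packet 19: 14467 + 845 = 15312
packet 20: 15312 + 845 = 16157
packet 21: 16157 + 845 = 17002
packet 22: 17002 + 845 = 17847
packet 23: 17847 + 845 = 18692
packet 24: 18692 + 845 = 19537
packet 25: 19537 + 845 = 20382
packet 26: 20382 + 845 = 21227
packet 27: 21227 + 845 = 22072
packet 28: 22072 + 845 = 22917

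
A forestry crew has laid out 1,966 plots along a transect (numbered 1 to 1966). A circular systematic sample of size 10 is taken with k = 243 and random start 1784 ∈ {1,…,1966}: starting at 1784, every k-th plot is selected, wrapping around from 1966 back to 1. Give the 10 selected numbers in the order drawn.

Selection 1: 1784
Selection 2: 1784 + 243 = 2027 → 2027 − 1966 = 61
Selection 3: 61 + 243 = 304
Selection 4: 304 + 243 = 547
Selection 5: 547 + 243 = 790
Selection 6: 790 + 243 = 1033
Selection 7: 1033 + 243 = 1276
Selection 8: 1276 + 243 = 1519
Selection 9: 1519 + 243 = 1762
Selection 10: 1762 + 243 = 2005 → 2005 − 1966 = 39

1784, 61, 304, 547, 790, 1033, 1276, 1519, 1762, 39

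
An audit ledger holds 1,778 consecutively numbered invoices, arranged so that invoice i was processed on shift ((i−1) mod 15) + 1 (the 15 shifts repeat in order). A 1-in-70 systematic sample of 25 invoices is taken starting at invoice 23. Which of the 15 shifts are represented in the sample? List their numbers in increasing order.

Consecutive selections differ by k = 70, so their shift numbers differ by 70 mod 15 = 10.
gcd(70, 15) = 5, so the sample visits 15/5 = 3 distinct residues mod 15.
Start 23 is shift 8; the shifts hit are 3, 8, 13.

3, 8, 13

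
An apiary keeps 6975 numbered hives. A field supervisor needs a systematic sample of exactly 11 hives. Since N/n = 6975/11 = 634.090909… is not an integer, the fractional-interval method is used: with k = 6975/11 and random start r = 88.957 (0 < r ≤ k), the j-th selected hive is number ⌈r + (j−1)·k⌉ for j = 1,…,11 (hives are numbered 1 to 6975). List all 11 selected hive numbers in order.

j=1: r + 0k = 88.957 → ⌈·⌉ = 89
j=2: r + 1k = 723.047909… → ⌈·⌉ = 724
j=3: r + 2k = 1357.138818… → ⌈·⌉ = 1358
j=4: r + 3k = 1991.229727… → ⌈·⌉ = 1992
j=5: r + 4k = 2625.320636… → ⌈·⌉ = 2626
j=6: r + 5k = 3259.411545… → ⌈·⌉ = 3260
j=7: r + 6k = 3893.502454… → ⌈·⌉ = 3894
j=8: r + 7k = 4527.593363… → ⌈·⌉ = 4528
j=9: r + 8k = 5161.684272… → ⌈·⌉ = 5162
j=10: r + 9k = 5795.775181… → ⌈·⌉ = 5796
j=11: r + 10k = 6429.866090… → ⌈·⌉ = 6430

89, 724, 1358, 1992, 2626, 3260, 3894, 4528, 5162, 5796, 6430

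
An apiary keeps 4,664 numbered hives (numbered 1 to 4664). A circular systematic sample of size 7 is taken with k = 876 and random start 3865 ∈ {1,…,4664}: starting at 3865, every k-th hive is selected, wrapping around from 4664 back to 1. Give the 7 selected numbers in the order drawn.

3865, 77, 953, 1829, 2705, 3581, 4457

Selection 1: 3865
Selection 2: 3865 + 876 = 4741 → 4741 − 4664 = 77
Selection 3: 77 + 876 = 953
Selection 4: 953 + 876 = 1829
Selection 5: 1829 + 876 = 2705
Selection 6: 2705 + 876 = 3581
Selection 7: 3581 + 876 = 4457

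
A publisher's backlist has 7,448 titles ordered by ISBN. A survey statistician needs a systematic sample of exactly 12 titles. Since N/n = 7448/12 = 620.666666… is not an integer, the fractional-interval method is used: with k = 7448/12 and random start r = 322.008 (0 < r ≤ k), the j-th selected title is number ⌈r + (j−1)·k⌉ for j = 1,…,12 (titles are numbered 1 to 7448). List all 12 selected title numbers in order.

323, 943, 1564, 2185, 2805, 3426, 4047, 4667, 5288, 5909, 6529, 7150

j=1: r + 0k = 322.008 → ⌈·⌉ = 323
j=2: r + 1k = 942.674666… → ⌈·⌉ = 943
j=3: r + 2k = 1563.341333… → ⌈·⌉ = 1564
j=4: r + 3k = 2184.008 → ⌈·⌉ = 2185
j=5: r + 4k = 2804.674666… → ⌈·⌉ = 2805
j=6: r + 5k = 3425.341333… → ⌈·⌉ = 3426
j=7: r + 6k = 4046.008 → ⌈·⌉ = 4047
j=8: r + 7k = 4666.674666… → ⌈·⌉ = 4667
j=9: r + 8k = 5287.341333… → ⌈·⌉ = 5288
j=10: r + 9k = 5908.008 → ⌈·⌉ = 5909
j=11: r + 10k = 6528.674666… → ⌈·⌉ = 6529
j=12: r + 11k = 7149.341333… → ⌈·⌉ = 7150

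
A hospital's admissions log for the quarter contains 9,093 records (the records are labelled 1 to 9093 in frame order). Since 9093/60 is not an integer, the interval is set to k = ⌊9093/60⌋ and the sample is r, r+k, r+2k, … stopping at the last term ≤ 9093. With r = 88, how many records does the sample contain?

k = ⌊9093/60⌋ = 151
Achieved size = ⌊(9093 − 88)/151⌋ + 1 = ⌊9005/151⌋ + 1 = 59 + 1 = 60
(last selection: 88 + 59×151 = 8997 ≤ 9093; next would be 9148 > 9093)

60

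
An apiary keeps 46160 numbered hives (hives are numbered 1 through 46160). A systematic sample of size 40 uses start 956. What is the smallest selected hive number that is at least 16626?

k = 46160/40 = 1154
Steps past start: ⌈(16626 − 956)/1154⌉ = ⌈15670/1154⌉ = 14
Selected hive: 956 + 14×1154 = 17112

17112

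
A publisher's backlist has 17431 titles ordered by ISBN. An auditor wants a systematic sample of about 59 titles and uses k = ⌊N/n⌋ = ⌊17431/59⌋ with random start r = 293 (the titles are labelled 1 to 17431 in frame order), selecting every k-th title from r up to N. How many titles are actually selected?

k = ⌊17431/59⌋ = 295
Achieved size = ⌊(17431 − 293)/295⌋ + 1 = ⌊17138/295⌋ + 1 = 58 + 1 = 59
(last selection: 293 + 58×295 = 17403 ≤ 17431; next would be 17698 > 17431)

59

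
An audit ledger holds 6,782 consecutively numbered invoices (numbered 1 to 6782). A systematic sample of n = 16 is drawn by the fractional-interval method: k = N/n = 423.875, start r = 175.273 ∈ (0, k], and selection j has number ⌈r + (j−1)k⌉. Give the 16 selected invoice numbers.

176, 600, 1024, 1447, 1871, 2295, 2719, 3143, 3567, 3991, 4415, 4838, 5262, 5686, 6110, 6534

j=1: r + 0k = 175.273 → ⌈·⌉ = 176
j=2: r + 1k = 599.148 → ⌈·⌉ = 600
j=3: r + 2k = 1023.023 → ⌈·⌉ = 1024
j=4: r + 3k = 1446.898 → ⌈·⌉ = 1447
j=5: r + 4k = 1870.773 → ⌈·⌉ = 1871
j=6: r + 5k = 2294.648 → ⌈·⌉ = 2295
j=7: r + 6k = 2718.523 → ⌈·⌉ = 2719
j=8: r + 7k = 3142.398 → ⌈·⌉ = 3143
j=9: r + 8k = 3566.273 → ⌈·⌉ = 3567
j=10: r + 9k = 3990.148 → ⌈·⌉ = 3991
j=11: r + 10k = 4414.023 → ⌈·⌉ = 4415
j=12: r + 11k = 4837.898 → ⌈·⌉ = 4838
j=13: r + 12k = 5261.773 → ⌈·⌉ = 5262
j=14: r + 13k = 5685.648 → ⌈·⌉ = 5686
j=15: r + 14k = 6109.523 → ⌈·⌉ = 6110
j=16: r + 15k = 6533.398 → ⌈·⌉ = 6534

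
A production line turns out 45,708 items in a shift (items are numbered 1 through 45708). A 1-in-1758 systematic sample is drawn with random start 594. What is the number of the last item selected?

44544

k = 1758
26th selection = r + (26−1)·k = 594 + 25×1758 = 594 + 43950 = 44544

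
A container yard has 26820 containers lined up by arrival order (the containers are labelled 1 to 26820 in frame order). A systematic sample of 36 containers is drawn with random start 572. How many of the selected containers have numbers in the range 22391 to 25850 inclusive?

4

k = 26820/36 = 745
First selection ≥ 22391: 572 + ⌈(22391−572)/745⌉·745 = 572 + 30×745 = 22922
Last selection ≤ 25850: 572 + ⌊(25850−572)/745⌋·745 = 572 + 33×745 = 25157
Count = 33 − 30 + 1 = 4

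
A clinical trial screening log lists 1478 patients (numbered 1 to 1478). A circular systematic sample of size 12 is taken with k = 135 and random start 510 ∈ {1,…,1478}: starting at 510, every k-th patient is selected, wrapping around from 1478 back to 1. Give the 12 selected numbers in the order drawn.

Selection 1: 510
Selection 2: 510 + 135 = 645
Selection 3: 645 + 135 = 780
Selection 4: 780 + 135 = 915
Selection 5: 915 + 135 = 1050
Selection 6: 1050 + 135 = 1185
Selection 7: 1185 + 135 = 1320
Selection 8: 1320 + 135 = 1455
Selection 9: 1455 + 135 = 1590 → 1590 − 1478 = 112
Selection 10: 112 + 135 = 247
Selection 11: 247 + 135 = 382
Selection 12: 382 + 135 = 517

510, 645, 780, 915, 1050, 1185, 1320, 1455, 112, 247, 382, 517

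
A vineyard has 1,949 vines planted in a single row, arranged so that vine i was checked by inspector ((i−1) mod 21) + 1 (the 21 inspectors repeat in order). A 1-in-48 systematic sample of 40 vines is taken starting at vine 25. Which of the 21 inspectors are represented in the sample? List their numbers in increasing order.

Consecutive selections differ by k = 48, so their inspector numbers differ by 48 mod 21 = 6.
gcd(48, 21) = 3, so the sample visits 21/3 = 7 distinct residues mod 21.
Start 25 is inspector 4; the inspectors hit are 1, 4, 7, 10, 13, 16, 19.

1, 4, 7, 10, 13, 16, 19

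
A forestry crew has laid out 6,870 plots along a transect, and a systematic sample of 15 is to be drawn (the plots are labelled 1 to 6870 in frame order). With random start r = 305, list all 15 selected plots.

305, 763, 1221, 1679, 2137, 2595, 3053, 3511, 3969, 4427, 4885, 5343, 5801, 6259, 6717

k = N/n = 6870/15 = 458
plot 1: 305
plot 2: 305 + 458 = 763
plot 3: 763 + 458 = 1221
plot 4: 1221 + 458 = 1679
plot 5: 1679 + 458 = 2137
plot 6: 2137 + 458 = 2595
plot 7: 2595 + 458 = 3053
plot 8: 3053 + 458 = 3511
plot 9: 3511 + 458 = 3969
plot 10: 3969 + 458 = 4427
plot 11: 4427 + 458 = 4885
plot 12: 4885 + 458 = 5343
plot 13: 5343 + 458 = 5801
plot 14: 5801 + 458 = 6259
plot 15: 6259 + 458 = 6717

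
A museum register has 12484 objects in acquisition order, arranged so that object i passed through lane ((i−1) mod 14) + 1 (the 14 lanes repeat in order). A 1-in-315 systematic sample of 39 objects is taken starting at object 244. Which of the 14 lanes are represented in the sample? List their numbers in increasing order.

6, 13

Consecutive selections differ by k = 315, so their lane numbers differ by 315 mod 14 = 7.
gcd(315, 14) = 7, so the sample visits 14/7 = 2 distinct residues mod 14.
Start 244 is lane 6; the lanes hit are 6, 13.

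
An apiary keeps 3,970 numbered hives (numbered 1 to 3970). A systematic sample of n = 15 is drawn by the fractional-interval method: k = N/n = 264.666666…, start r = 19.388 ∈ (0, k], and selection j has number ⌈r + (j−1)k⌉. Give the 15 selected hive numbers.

j=1: r + 0k = 19.388 → ⌈·⌉ = 20
j=2: r + 1k = 284.054666… → ⌈·⌉ = 285
j=3: r + 2k = 548.721333… → ⌈·⌉ = 549
j=4: r + 3k = 813.388 → ⌈·⌉ = 814
j=5: r + 4k = 1078.054666… → ⌈·⌉ = 1079
j=6: r + 5k = 1342.721333… → ⌈·⌉ = 1343
j=7: r + 6k = 1607.388 → ⌈·⌉ = 1608
j=8: r + 7k = 1872.054666… → ⌈·⌉ = 1873
j=9: r + 8k = 2136.721333… → ⌈·⌉ = 2137
j=10: r + 9k = 2401.388 → ⌈·⌉ = 2402
j=11: r + 10k = 2666.054666… → ⌈·⌉ = 2667
j=12: r + 11k = 2930.721333… → ⌈·⌉ = 2931
j=13: r + 12k = 3195.388 → ⌈·⌉ = 3196
j=14: r + 13k = 3460.054666… → ⌈·⌉ = 3461
j=15: r + 14k = 3724.721333… → ⌈·⌉ = 3725

20, 285, 549, 814, 1079, 1343, 1608, 1873, 2137, 2402, 2667, 2931, 3196, 3461, 3725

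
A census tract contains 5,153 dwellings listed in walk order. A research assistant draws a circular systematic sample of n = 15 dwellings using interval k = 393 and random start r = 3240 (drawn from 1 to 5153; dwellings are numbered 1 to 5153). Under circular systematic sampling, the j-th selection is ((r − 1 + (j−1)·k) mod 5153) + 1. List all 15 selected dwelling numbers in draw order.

3240, 3633, 4026, 4419, 4812, 52, 445, 838, 1231, 1624, 2017, 2410, 2803, 3196, 3589

Selection 1: 3240
Selection 2: 3240 + 393 = 3633
Selection 3: 3633 + 393 = 4026
Selection 4: 4026 + 393 = 4419
Selection 5: 4419 + 393 = 4812
Selection 6: 4812 + 393 = 5205 → 5205 − 5153 = 52
Selection 7: 52 + 393 = 445
Selection 8: 445 + 393 = 838
Selection 9: 838 + 393 = 1231
Selection 10: 1231 + 393 = 1624
Selection 11: 1624 + 393 = 2017
Selection 12: 2017 + 393 = 2410
Selection 13: 2410 + 393 = 2803
Selection 14: 2803 + 393 = 3196
Selection 15: 3196 + 393 = 3589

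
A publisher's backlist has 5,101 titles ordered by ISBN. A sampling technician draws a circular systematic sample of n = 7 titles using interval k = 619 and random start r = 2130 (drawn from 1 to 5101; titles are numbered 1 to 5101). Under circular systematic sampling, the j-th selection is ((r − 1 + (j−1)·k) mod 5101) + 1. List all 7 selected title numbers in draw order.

2130, 2749, 3368, 3987, 4606, 124, 743

Selection 1: 2130
Selection 2: 2130 + 619 = 2749
Selection 3: 2749 + 619 = 3368
Selection 4: 3368 + 619 = 3987
Selection 5: 3987 + 619 = 4606
Selection 6: 4606 + 619 = 5225 → 5225 − 5101 = 124
Selection 7: 124 + 619 = 743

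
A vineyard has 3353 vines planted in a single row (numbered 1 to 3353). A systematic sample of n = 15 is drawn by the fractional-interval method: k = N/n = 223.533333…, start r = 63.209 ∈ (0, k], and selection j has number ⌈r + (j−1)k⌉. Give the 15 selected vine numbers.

64, 287, 511, 734, 958, 1181, 1405, 1628, 1852, 2076, 2299, 2523, 2746, 2970, 3193

j=1: r + 0k = 63.209 → ⌈·⌉ = 64
j=2: r + 1k = 286.742333… → ⌈·⌉ = 287
j=3: r + 2k = 510.275666… → ⌈·⌉ = 511
j=4: r + 3k = 733.809 → ⌈·⌉ = 734
j=5: r + 4k = 957.342333… → ⌈·⌉ = 958
j=6: r + 5k = 1180.875666… → ⌈·⌉ = 1181
j=7: r + 6k = 1404.409 → ⌈·⌉ = 1405
j=8: r + 7k = 1627.942333… → ⌈·⌉ = 1628
j=9: r + 8k = 1851.475666… → ⌈·⌉ = 1852
j=10: r + 9k = 2075.009 → ⌈·⌉ = 2076
j=11: r + 10k = 2298.542333… → ⌈·⌉ = 2299
j=12: r + 11k = 2522.075666… → ⌈·⌉ = 2523
j=13: r + 12k = 2745.609 → ⌈·⌉ = 2746
j=14: r + 13k = 2969.142333… → ⌈·⌉ = 2970
j=15: r + 14k = 3192.675666… → ⌈·⌉ = 3193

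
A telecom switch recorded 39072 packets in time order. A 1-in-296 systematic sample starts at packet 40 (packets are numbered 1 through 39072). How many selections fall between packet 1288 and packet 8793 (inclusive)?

k = 296
First selection ≥ 1288: 40 + ⌈(1288−40)/296⌉·296 = 40 + 5×296 = 1520
Last selection ≤ 8793: 40 + ⌊(8793−40)/296⌋·296 = 40 + 29×296 = 8624
Count = 29 − 5 + 1 = 25

25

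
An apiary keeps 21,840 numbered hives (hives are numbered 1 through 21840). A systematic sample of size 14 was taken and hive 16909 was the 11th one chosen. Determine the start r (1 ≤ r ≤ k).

1309

k = 21840/14 = 1560
r = 16909 − (11−1)×1560 = 16909 − 15600 = 1309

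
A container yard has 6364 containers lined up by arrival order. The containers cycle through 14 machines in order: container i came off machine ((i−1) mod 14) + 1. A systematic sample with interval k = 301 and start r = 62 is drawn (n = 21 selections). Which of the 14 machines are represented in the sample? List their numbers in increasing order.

Consecutive selections differ by k = 301, so their machine numbers differ by 301 mod 14 = 7.
gcd(301, 14) = 7, so the sample visits 14/7 = 2 distinct residues mod 14.
Start 62 is machine 6; the machines hit are 6, 13.

6, 13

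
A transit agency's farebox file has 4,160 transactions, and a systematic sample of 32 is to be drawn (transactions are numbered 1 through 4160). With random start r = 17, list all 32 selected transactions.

k = N/n = 4160/32 = 130
transaction 1: 17
transaction 2: 17 + 130 = 147
transaction 3: 147 + 130 = 277
transaction 4: 277 + 130 = 407
transaction 5: 407 + 130 = 537
transaction 6: 537 + 130 = 667
transaction 7: 667 + 130 = 797
transaction 8: 797 + 130 = 927
transaction 9: 927 + 130 = 1057
transaction 10: 1057 + 130 = 1187
transaction 11: 1187 + 130 = 1317
transaction 12: 1317 + 130 = 1447
transaction 13: 1447 + 130 = 1577
transaction 14: 1577 + 130 = 1707
transaction 15: 1707 + 130 = 1837
transaction 16: 1837 + 130 = 1967
transaction 17: 1967 + 130 = 2097
transaction 18: 2097 + 130 = 2227
transaction 19: 2227 + 130 = 2357
transaction 20: 2357 + 130 = 2487
transaction 21: 2487 + 130 = 2617
transaction 22: 2617 + 130 = 2747
transaction 23: 2747 + 130 = 2877
transaction 24: 2877 + 130 = 3007
transaction 25: 3007 + 130 = 3137
transaction 26: 3137 + 130 = 3267
transaction 27: 3267 + 130 = 3397
transaction 28: 3397 + 130 = 3527
transaction 29: 3527 + 130 = 3657
transaction 30: 3657 + 130 = 3787
transaction 31: 3787 + 130 = 3917
transaction 32: 3917 + 130 = 4047

17, 147, 277, 407, 537, 667, 797, 927, 1057, 1187, 1317, 1447, 1577, 1707, 1837, 1967, 2097, 2227, 2357, 2487, 2617, 2747, 2877, 3007, 3137, 3267, 3397, 3527, 3657, 3787, 3917, 4047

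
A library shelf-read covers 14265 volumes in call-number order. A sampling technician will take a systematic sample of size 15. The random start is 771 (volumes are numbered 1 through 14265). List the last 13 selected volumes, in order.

2673, 3624, 4575, 5526, 6477, 7428, 8379, 9330, 10281, 11232, 12183, 13134, 14085

k = N/n = 14265/15 = 951
3rd selection = 771 + 2×951 = 2673
4th: 2673 + 951 = 3624
5th: 3624 + 951 = 4575
6th: 4575 + 951 = 5526
7th: 5526 + 951 = 6477
8th: 6477 + 951 = 7428
9th: 7428 + 951 = 8379
10th: 8379 + 951 = 9330
11th: 9330 + 951 = 10281
12th: 10281 + 951 = 11232
13th: 11232 + 951 = 12183
14th: 12183 + 951 = 13134
15th: 13134 + 951 = 14085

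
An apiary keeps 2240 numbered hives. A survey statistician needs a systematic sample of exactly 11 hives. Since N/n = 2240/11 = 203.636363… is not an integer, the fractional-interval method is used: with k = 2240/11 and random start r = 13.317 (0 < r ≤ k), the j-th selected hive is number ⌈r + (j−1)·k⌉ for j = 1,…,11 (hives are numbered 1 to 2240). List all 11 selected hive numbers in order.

j=1: r + 0k = 13.317 → ⌈·⌉ = 14
j=2: r + 1k = 216.953363… → ⌈·⌉ = 217
j=3: r + 2k = 420.589727… → ⌈·⌉ = 421
j=4: r + 3k = 624.226090… → ⌈·⌉ = 625
j=5: r + 4k = 827.862454… → ⌈·⌉ = 828
j=6: r + 5k = 1031.498818… → ⌈·⌉ = 1032
j=7: r + 6k = 1235.135181… → ⌈·⌉ = 1236
j=8: r + 7k = 1438.771545… → ⌈·⌉ = 1439
j=9: r + 8k = 1642.407909… → ⌈·⌉ = 1643
j=10: r + 9k = 1846.044272… → ⌈·⌉ = 1847
j=11: r + 10k = 2049.680636… → ⌈·⌉ = 2050

14, 217, 421, 625, 828, 1032, 1236, 1439, 1643, 1847, 2050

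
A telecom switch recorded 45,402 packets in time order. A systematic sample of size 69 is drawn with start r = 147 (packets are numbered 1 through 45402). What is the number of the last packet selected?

44891

k = 45402/69 = 658
69th selection = r + (69−1)·k = 147 + 68×658 = 147 + 44744 = 44891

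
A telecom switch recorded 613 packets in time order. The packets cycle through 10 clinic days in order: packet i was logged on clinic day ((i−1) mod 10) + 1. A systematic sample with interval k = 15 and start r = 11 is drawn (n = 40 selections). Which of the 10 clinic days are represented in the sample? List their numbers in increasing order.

1, 6

Consecutive selections differ by k = 15, so their clinic day numbers differ by 15 mod 10 = 5.
gcd(15, 10) = 5, so the sample visits 10/5 = 2 distinct residues mod 10.
Start 11 is clinic day 1; the clinic days hit are 1, 6.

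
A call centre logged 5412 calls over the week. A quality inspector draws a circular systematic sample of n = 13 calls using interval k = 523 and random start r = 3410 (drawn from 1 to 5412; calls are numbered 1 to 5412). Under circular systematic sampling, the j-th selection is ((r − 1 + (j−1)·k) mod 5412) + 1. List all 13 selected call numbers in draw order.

Selection 1: 3410
Selection 2: 3410 + 523 = 3933
Selection 3: 3933 + 523 = 4456
Selection 4: 4456 + 523 = 4979
Selection 5: 4979 + 523 = 5502 → 5502 − 5412 = 90
Selection 6: 90 + 523 = 613
Selection 7: 613 + 523 = 1136
Selection 8: 1136 + 523 = 1659
Selection 9: 1659 + 523 = 2182
Selection 10: 2182 + 523 = 2705
Selection 11: 2705 + 523 = 3228
Selection 12: 3228 + 523 = 3751
Selection 13: 3751 + 523 = 4274

3410, 3933, 4456, 4979, 90, 613, 1136, 1659, 2182, 2705, 3228, 3751, 4274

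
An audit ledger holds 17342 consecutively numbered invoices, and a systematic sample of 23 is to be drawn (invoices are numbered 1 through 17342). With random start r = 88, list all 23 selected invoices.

k = N/n = 17342/23 = 754
invoice 1: 88
invoice 2: 88 + 754 = 842
invoice 3: 842 + 754 = 1596
invoice 4: 1596 + 754 = 2350
invoice 5: 2350 + 754 = 3104
invoice 6: 3104 + 754 = 3858
invoice 7: 3858 + 754 = 4612
invoice 8: 4612 + 754 = 5366
invoice 9: 5366 + 754 = 6120
invoice 10: 6120 + 754 = 6874
invoice 11: 6874 + 754 = 7628
invoice 12: 7628 + 754 = 8382
invoice 13: 8382 + 754 = 9136
invoice 14: 9136 + 754 = 9890
invoice 15: 9890 + 754 = 10644
invoice 16: 10644 + 754 = 11398
invoice 17: 11398 + 754 = 12152
invoice 18: 12152 + 754 = 12906
invoice 19: 12906 + 754 = 13660
invoice 20: 13660 + 754 = 14414
invoice 21: 14414 + 754 = 15168
invoice 22: 15168 + 754 = 15922
invoice 23: 15922 + 754 = 16676

88, 842, 1596, 2350, 3104, 3858, 4612, 5366, 6120, 6874, 7628, 8382, 9136, 9890, 10644, 11398, 12152, 12906, 13660, 14414, 15168, 15922, 16676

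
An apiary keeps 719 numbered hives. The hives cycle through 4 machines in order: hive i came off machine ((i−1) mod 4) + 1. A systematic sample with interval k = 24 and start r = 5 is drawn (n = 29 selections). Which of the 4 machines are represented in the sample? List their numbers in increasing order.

1

Consecutive selections differ by k = 24, so their machine numbers differ by 24 mod 4 = 0.
gcd(24, 4) = 4, so the sample visits 4/4 = 1 distinct residues mod 4.
Start 5 is machine 1; the machines hit are 1.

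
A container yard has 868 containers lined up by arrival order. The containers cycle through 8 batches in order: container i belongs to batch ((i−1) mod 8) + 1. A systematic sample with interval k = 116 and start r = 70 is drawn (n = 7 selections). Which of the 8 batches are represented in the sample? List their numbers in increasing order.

Consecutive selections differ by k = 116, so their batch numbers differ by 116 mod 8 = 4.
gcd(116, 8) = 4, so the sample visits 8/4 = 2 distinct residues mod 8.
Start 70 is batch 6; the batches hit are 2, 6.

2, 6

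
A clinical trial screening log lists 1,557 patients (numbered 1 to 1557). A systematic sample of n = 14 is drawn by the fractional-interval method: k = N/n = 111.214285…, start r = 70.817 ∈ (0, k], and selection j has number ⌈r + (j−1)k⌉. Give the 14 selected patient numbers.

j=1: r + 0k = 70.817 → ⌈·⌉ = 71
j=2: r + 1k = 182.031285… → ⌈·⌉ = 183
j=3: r + 2k = 293.245571… → ⌈·⌉ = 294
j=4: r + 3k = 404.459857… → ⌈·⌉ = 405
j=5: r + 4k = 515.674142… → ⌈·⌉ = 516
j=6: r + 5k = 626.888428… → ⌈·⌉ = 627
j=7: r + 6k = 738.102714… → ⌈·⌉ = 739
j=8: r + 7k = 849.317 → ⌈·⌉ = 850
j=9: r + 8k = 960.531285… → ⌈·⌉ = 961
j=10: r + 9k = 1071.745571… → ⌈·⌉ = 1072
j=11: r + 10k = 1182.959857… → ⌈·⌉ = 1183
j=12: r + 11k = 1294.174142… → ⌈·⌉ = 1295
j=13: r + 12k = 1405.388428… → ⌈·⌉ = 1406
j=14: r + 13k = 1516.602714… → ⌈·⌉ = 1517

71, 183, 294, 405, 516, 627, 739, 850, 961, 1072, 1183, 1295, 1406, 1517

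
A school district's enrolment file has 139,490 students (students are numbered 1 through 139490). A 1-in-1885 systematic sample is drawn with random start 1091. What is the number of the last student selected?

k = 1885
74th selection = r + (74−1)·k = 1091 + 73×1885 = 1091 + 137605 = 138696

138696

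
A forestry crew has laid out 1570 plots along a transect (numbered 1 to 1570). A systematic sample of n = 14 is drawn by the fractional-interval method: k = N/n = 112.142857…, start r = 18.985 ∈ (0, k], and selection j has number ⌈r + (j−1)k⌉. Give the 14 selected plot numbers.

j=1: r + 0k = 18.985 → ⌈·⌉ = 19
j=2: r + 1k = 131.127857… → ⌈·⌉ = 132
j=3: r + 2k = 243.270714… → ⌈·⌉ = 244
j=4: r + 3k = 355.413571… → ⌈·⌉ = 356
j=5: r + 4k = 467.556428… → ⌈·⌉ = 468
j=6: r + 5k = 579.699285… → ⌈·⌉ = 580
j=7: r + 6k = 691.842142… → ⌈·⌉ = 692
j=8: r + 7k = 803.985 → ⌈·⌉ = 804
j=9: r + 8k = 916.127857… → ⌈·⌉ = 917
j=10: r + 9k = 1028.270714… → ⌈·⌉ = 1029
j=11: r + 10k = 1140.413571… → ⌈·⌉ = 1141
j=12: r + 11k = 1252.556428… → ⌈·⌉ = 1253
j=13: r + 12k = 1364.699285… → ⌈·⌉ = 1365
j=14: r + 13k = 1476.842142… → ⌈·⌉ = 1477

19, 132, 244, 356, 468, 580, 692, 804, 917, 1029, 1141, 1253, 1365, 1477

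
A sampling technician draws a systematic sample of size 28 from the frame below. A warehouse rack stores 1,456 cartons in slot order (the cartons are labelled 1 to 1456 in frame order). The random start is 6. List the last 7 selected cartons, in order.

1098, 1150, 1202, 1254, 1306, 1358, 1410

k = N/n = 1456/28 = 52
22nd selection = 6 + 21×52 = 1098
23rd: 1098 + 52 = 1150
24th: 1150 + 52 = 1202
25th: 1202 + 52 = 1254
26th: 1254 + 52 = 1306
27th: 1306 + 52 = 1358
28th: 1358 + 52 = 1410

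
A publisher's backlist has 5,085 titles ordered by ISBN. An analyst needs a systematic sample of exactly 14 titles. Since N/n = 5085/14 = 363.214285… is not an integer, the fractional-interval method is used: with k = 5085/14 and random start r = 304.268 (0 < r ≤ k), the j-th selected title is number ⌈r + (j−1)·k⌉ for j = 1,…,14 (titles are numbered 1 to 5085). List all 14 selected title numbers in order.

305, 668, 1031, 1394, 1758, 2121, 2484, 2847, 3210, 3574, 3937, 4300, 4663, 5027

j=1: r + 0k = 304.268 → ⌈·⌉ = 305
j=2: r + 1k = 667.482285… → ⌈·⌉ = 668
j=3: r + 2k = 1030.696571… → ⌈·⌉ = 1031
j=4: r + 3k = 1393.910857… → ⌈·⌉ = 1394
j=5: r + 4k = 1757.125142… → ⌈·⌉ = 1758
j=6: r + 5k = 2120.339428… → ⌈·⌉ = 2121
j=7: r + 6k = 2483.553714… → ⌈·⌉ = 2484
j=8: r + 7k = 2846.768 → ⌈·⌉ = 2847
j=9: r + 8k = 3209.982285… → ⌈·⌉ = 3210
j=10: r + 9k = 3573.196571… → ⌈·⌉ = 3574
j=11: r + 10k = 3936.410857… → ⌈·⌉ = 3937
j=12: r + 11k = 4299.625142… → ⌈·⌉ = 4300
j=13: r + 12k = 4662.839428… → ⌈·⌉ = 4663
j=14: r + 13k = 5026.053714… → ⌈·⌉ = 5027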